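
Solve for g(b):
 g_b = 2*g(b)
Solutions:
 g(b) = C1*exp(2*b)


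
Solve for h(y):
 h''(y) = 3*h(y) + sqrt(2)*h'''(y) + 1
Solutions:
 h(y) = C1*exp(y*((9*sqrt(158)/4 + 20*sqrt(2))^(-1/3) + 2*sqrt(2) + 2*(9*sqrt(158)/4 + 20*sqrt(2))^(1/3))/12)*sin(sqrt(3)*y*(-2*(9*sqrt(158)/4 + 20*sqrt(2))^(1/3) + (9*sqrt(158)/4 + 20*sqrt(2))^(-1/3))/12) + C2*exp(y*((9*sqrt(158)/4 + 20*sqrt(2))^(-1/3) + 2*sqrt(2) + 2*(9*sqrt(158)/4 + 20*sqrt(2))^(1/3))/12)*cos(sqrt(3)*y*(-2*(9*sqrt(158)/4 + 20*sqrt(2))^(1/3) + (9*sqrt(158)/4 + 20*sqrt(2))^(-1/3))/12) + C3*exp(y*(-2*(9*sqrt(158)/4 + 20*sqrt(2))^(1/3) - 1/(9*sqrt(158)/4 + 20*sqrt(2))^(1/3) + sqrt(2))/6) - 1/3


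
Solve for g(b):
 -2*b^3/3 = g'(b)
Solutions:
 g(b) = C1 - b^4/6


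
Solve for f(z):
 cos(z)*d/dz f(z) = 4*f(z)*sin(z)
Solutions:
 f(z) = C1/cos(z)^4


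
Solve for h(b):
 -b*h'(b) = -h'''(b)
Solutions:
 h(b) = C1 + Integral(C2*airyai(b) + C3*airybi(b), b)


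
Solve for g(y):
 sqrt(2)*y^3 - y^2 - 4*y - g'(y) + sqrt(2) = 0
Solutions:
 g(y) = C1 + sqrt(2)*y^4/4 - y^3/3 - 2*y^2 + sqrt(2)*y


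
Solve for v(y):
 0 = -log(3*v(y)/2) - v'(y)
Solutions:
 -Integral(1/(-log(_y) - log(3) + log(2)), (_y, v(y))) = C1 - y


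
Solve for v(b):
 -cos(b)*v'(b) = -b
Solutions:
 v(b) = C1 + Integral(b/cos(b), b)


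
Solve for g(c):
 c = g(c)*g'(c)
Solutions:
 g(c) = -sqrt(C1 + c^2)
 g(c) = sqrt(C1 + c^2)


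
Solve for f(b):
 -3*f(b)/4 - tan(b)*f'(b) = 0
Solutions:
 f(b) = C1/sin(b)^(3/4)


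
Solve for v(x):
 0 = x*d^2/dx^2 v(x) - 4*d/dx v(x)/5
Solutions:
 v(x) = C1 + C2*x^(9/5)


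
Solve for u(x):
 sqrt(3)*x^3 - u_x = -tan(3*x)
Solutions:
 u(x) = C1 + sqrt(3)*x^4/4 - log(cos(3*x))/3


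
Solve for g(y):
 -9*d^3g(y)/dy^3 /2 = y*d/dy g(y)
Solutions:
 g(y) = C1 + Integral(C2*airyai(-6^(1/3)*y/3) + C3*airybi(-6^(1/3)*y/3), y)


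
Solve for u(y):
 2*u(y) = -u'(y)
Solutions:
 u(y) = C1*exp(-2*y)


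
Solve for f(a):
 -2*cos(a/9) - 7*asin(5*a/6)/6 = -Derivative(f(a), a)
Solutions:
 f(a) = C1 + 7*a*asin(5*a/6)/6 + 7*sqrt(36 - 25*a^2)/30 + 18*sin(a/9)


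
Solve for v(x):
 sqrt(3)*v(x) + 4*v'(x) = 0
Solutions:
 v(x) = C1*exp(-sqrt(3)*x/4)


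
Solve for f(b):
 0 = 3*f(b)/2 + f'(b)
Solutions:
 f(b) = C1*exp(-3*b/2)


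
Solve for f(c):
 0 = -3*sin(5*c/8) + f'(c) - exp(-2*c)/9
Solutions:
 f(c) = C1 - 24*cos(5*c/8)/5 - exp(-2*c)/18


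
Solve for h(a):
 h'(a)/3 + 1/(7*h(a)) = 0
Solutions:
 h(a) = -sqrt(C1 - 42*a)/7
 h(a) = sqrt(C1 - 42*a)/7


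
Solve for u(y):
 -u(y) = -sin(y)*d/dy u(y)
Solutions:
 u(y) = C1*sqrt(cos(y) - 1)/sqrt(cos(y) + 1)


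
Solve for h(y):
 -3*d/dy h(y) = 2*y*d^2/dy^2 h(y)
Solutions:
 h(y) = C1 + C2/sqrt(y)


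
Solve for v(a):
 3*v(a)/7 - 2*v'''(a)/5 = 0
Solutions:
 v(a) = C3*exp(14^(2/3)*15^(1/3)*a/14) + (C1*sin(14^(2/3)*3^(5/6)*5^(1/3)*a/28) + C2*cos(14^(2/3)*3^(5/6)*5^(1/3)*a/28))*exp(-14^(2/3)*15^(1/3)*a/28)


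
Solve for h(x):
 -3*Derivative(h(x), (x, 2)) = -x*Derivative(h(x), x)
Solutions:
 h(x) = C1 + C2*erfi(sqrt(6)*x/6)


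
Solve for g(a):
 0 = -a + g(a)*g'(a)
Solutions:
 g(a) = -sqrt(C1 + a^2)
 g(a) = sqrt(C1 + a^2)


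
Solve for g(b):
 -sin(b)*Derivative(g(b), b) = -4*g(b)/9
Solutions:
 g(b) = C1*(cos(b) - 1)^(2/9)/(cos(b) + 1)^(2/9)


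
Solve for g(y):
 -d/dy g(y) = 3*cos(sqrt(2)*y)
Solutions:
 g(y) = C1 - 3*sqrt(2)*sin(sqrt(2)*y)/2


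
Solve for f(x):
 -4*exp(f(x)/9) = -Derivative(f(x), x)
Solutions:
 f(x) = 9*log(-1/(C1 + 4*x)) + 18*log(3)


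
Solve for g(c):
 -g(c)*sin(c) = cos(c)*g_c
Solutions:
 g(c) = C1*cos(c)


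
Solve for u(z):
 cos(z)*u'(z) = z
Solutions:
 u(z) = C1 + Integral(z/cos(z), z)


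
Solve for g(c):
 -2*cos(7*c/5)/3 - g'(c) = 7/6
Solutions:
 g(c) = C1 - 7*c/6 - 10*sin(7*c/5)/21


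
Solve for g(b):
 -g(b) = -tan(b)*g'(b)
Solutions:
 g(b) = C1*sin(b)


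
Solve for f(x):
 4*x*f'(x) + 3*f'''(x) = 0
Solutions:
 f(x) = C1 + Integral(C2*airyai(-6^(2/3)*x/3) + C3*airybi(-6^(2/3)*x/3), x)


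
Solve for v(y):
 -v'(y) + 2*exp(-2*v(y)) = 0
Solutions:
 v(y) = log(-sqrt(C1 + 4*y))
 v(y) = log(C1 + 4*y)/2


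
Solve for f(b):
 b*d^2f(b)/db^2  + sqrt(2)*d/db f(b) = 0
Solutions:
 f(b) = C1 + C2*b^(1 - sqrt(2))


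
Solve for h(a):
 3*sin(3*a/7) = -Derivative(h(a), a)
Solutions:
 h(a) = C1 + 7*cos(3*a/7)


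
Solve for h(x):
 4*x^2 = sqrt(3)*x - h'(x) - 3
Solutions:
 h(x) = C1 - 4*x^3/3 + sqrt(3)*x^2/2 - 3*x


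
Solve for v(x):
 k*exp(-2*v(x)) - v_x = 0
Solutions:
 v(x) = log(-sqrt(C1 + 2*k*x))
 v(x) = log(C1 + 2*k*x)/2


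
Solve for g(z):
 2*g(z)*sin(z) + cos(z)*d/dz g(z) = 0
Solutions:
 g(z) = C1*cos(z)^2


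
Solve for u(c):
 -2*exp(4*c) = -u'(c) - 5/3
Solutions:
 u(c) = C1 - 5*c/3 + exp(4*c)/2


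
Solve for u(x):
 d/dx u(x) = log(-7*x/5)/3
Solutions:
 u(x) = C1 + x*log(-x)/3 + x*(-log(5) - 1 + log(7))/3


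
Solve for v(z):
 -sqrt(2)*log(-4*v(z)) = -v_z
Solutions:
 -sqrt(2)*Integral(1/(log(-_y) + 2*log(2)), (_y, v(z)))/2 = C1 - z


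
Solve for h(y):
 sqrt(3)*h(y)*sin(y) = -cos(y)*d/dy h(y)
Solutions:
 h(y) = C1*cos(y)^(sqrt(3))


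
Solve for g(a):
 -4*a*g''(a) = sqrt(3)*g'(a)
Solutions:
 g(a) = C1 + C2*a^(1 - sqrt(3)/4)


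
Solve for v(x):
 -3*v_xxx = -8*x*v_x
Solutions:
 v(x) = C1 + Integral(C2*airyai(2*3^(2/3)*x/3) + C3*airybi(2*3^(2/3)*x/3), x)


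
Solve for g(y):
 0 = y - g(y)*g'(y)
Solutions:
 g(y) = -sqrt(C1 + y^2)
 g(y) = sqrt(C1 + y^2)


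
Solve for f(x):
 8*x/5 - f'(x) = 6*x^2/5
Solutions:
 f(x) = C1 - 2*x^3/5 + 4*x^2/5


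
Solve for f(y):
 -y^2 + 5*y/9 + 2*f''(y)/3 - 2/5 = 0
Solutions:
 f(y) = C1 + C2*y + y^4/8 - 5*y^3/36 + 3*y^2/10


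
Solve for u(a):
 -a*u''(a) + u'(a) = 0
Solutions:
 u(a) = C1 + C2*a^2


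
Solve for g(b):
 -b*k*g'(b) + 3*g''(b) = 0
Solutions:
 g(b) = Piecewise((-sqrt(6)*sqrt(pi)*C1*erf(sqrt(6)*b*sqrt(-k)/6)/(2*sqrt(-k)) - C2, (k > 0) | (k < 0)), (-C1*b - C2, True))


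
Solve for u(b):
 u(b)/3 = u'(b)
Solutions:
 u(b) = C1*exp(b/3)


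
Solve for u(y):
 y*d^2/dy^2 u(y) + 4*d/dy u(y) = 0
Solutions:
 u(y) = C1 + C2/y^3


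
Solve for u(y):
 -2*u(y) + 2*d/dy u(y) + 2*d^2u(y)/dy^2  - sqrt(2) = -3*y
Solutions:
 u(y) = C1*exp(y*(-1 + sqrt(5))/2) + C2*exp(-y*(1 + sqrt(5))/2) + 3*y/2 - sqrt(2)/2 + 3/2


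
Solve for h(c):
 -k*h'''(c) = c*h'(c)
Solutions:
 h(c) = C1 + Integral(C2*airyai(c*(-1/k)^(1/3)) + C3*airybi(c*(-1/k)^(1/3)), c)


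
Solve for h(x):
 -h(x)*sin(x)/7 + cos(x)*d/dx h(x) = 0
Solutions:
 h(x) = C1/cos(x)^(1/7)


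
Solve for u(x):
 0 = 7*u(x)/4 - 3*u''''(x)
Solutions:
 u(x) = C1*exp(-sqrt(2)*3^(3/4)*7^(1/4)*x/6) + C2*exp(sqrt(2)*3^(3/4)*7^(1/4)*x/6) + C3*sin(sqrt(2)*3^(3/4)*7^(1/4)*x/6) + C4*cos(sqrt(2)*3^(3/4)*7^(1/4)*x/6)


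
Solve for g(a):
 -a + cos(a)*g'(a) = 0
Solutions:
 g(a) = C1 + Integral(a/cos(a), a)


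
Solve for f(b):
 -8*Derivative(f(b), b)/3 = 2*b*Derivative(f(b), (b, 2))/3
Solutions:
 f(b) = C1 + C2/b^3


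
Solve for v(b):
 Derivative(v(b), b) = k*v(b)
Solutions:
 v(b) = C1*exp(b*k)


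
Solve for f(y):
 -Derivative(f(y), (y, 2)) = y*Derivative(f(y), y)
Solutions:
 f(y) = C1 + C2*erf(sqrt(2)*y/2)


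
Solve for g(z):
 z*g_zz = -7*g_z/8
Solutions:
 g(z) = C1 + C2*z^(1/8)


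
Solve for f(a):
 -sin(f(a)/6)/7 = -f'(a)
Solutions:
 -a/7 + 3*log(cos(f(a)/6) - 1) - 3*log(cos(f(a)/6) + 1) = C1


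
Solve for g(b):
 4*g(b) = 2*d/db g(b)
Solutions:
 g(b) = C1*exp(2*b)


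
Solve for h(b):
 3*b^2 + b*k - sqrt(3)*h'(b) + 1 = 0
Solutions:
 h(b) = C1 + sqrt(3)*b^3/3 + sqrt(3)*b^2*k/6 + sqrt(3)*b/3


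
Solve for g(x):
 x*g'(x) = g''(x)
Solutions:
 g(x) = C1 + C2*erfi(sqrt(2)*x/2)


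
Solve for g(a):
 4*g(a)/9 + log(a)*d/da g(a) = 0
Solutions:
 g(a) = C1*exp(-4*li(a)/9)


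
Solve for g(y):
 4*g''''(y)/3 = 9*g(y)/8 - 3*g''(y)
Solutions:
 g(y) = C1*exp(-sqrt(6)*y*sqrt(-3 + sqrt(15))/4) + C2*exp(sqrt(6)*y*sqrt(-3 + sqrt(15))/4) + C3*sin(sqrt(6)*y*sqrt(3 + sqrt(15))/4) + C4*cos(sqrt(6)*y*sqrt(3 + sqrt(15))/4)


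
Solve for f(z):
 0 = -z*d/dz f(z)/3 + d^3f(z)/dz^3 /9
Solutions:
 f(z) = C1 + Integral(C2*airyai(3^(1/3)*z) + C3*airybi(3^(1/3)*z), z)


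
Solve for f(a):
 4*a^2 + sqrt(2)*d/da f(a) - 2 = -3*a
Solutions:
 f(a) = C1 - 2*sqrt(2)*a^3/3 - 3*sqrt(2)*a^2/4 + sqrt(2)*a


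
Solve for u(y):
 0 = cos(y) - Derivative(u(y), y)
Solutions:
 u(y) = C1 + sin(y)


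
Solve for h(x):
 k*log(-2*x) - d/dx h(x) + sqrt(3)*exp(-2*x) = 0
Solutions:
 h(x) = C1 + k*x*log(-x) + k*x*(-1 + log(2)) - sqrt(3)*exp(-2*x)/2


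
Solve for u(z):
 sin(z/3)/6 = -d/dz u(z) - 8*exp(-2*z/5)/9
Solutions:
 u(z) = C1 + cos(z/3)/2 + 20*exp(-2*z/5)/9


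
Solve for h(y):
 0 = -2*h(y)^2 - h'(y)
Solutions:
 h(y) = 1/(C1 + 2*y)


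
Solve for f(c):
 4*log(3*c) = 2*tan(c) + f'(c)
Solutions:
 f(c) = C1 + 4*c*log(c) - 4*c + 4*c*log(3) + 2*log(cos(c))


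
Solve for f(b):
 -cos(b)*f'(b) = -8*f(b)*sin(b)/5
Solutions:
 f(b) = C1/cos(b)^(8/5)


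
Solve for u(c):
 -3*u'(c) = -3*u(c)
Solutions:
 u(c) = C1*exp(c)


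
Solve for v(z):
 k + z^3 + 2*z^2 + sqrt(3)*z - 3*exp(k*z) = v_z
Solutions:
 v(z) = C1 + k*z + z^4/4 + 2*z^3/3 + sqrt(3)*z^2/2 - 3*exp(k*z)/k


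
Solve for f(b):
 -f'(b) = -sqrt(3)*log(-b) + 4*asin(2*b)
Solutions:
 f(b) = C1 + sqrt(3)*b*(log(-b) - 1) - 4*b*asin(2*b) - 2*sqrt(1 - 4*b^2)


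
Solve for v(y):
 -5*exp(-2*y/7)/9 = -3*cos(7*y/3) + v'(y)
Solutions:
 v(y) = C1 + 9*sin(7*y/3)/7 + 35*exp(-2*y/7)/18


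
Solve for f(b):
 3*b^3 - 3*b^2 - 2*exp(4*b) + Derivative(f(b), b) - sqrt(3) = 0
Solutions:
 f(b) = C1 - 3*b^4/4 + b^3 + sqrt(3)*b + exp(4*b)/2


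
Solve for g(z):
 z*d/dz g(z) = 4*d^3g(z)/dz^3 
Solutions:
 g(z) = C1 + Integral(C2*airyai(2^(1/3)*z/2) + C3*airybi(2^(1/3)*z/2), z)


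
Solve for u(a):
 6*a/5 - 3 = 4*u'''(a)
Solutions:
 u(a) = C1 + C2*a + C3*a^2 + a^4/80 - a^3/8


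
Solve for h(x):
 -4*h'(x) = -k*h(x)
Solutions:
 h(x) = C1*exp(k*x/4)


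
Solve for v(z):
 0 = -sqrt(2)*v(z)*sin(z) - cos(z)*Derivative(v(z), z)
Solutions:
 v(z) = C1*cos(z)^(sqrt(2))


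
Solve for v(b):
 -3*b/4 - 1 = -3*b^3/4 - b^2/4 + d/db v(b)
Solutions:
 v(b) = C1 + 3*b^4/16 + b^3/12 - 3*b^2/8 - b


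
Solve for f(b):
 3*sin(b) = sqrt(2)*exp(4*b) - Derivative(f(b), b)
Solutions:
 f(b) = C1 + sqrt(2)*exp(4*b)/4 + 3*cos(b)


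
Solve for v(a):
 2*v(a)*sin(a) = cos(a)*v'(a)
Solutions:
 v(a) = C1/cos(a)^2


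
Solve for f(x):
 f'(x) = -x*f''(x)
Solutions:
 f(x) = C1 + C2*log(x)


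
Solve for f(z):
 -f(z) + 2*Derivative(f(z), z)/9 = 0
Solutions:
 f(z) = C1*exp(9*z/2)


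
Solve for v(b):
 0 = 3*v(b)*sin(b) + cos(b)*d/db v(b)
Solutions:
 v(b) = C1*cos(b)^3


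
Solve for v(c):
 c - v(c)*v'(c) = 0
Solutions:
 v(c) = -sqrt(C1 + c^2)
 v(c) = sqrt(C1 + c^2)


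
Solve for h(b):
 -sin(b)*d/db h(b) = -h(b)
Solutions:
 h(b) = C1*sqrt(cos(b) - 1)/sqrt(cos(b) + 1)


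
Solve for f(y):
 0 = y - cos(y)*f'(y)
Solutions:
 f(y) = C1 + Integral(y/cos(y), y)


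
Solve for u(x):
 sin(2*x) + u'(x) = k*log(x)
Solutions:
 u(x) = C1 + k*x*(log(x) - 1) + cos(2*x)/2


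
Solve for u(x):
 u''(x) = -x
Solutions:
 u(x) = C1 + C2*x - x^3/6


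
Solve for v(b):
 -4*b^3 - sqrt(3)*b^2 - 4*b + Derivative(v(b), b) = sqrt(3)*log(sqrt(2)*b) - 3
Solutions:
 v(b) = C1 + b^4 + sqrt(3)*b^3/3 + 2*b^2 + sqrt(3)*b*log(b) - 3*b - sqrt(3)*b + sqrt(3)*b*log(2)/2


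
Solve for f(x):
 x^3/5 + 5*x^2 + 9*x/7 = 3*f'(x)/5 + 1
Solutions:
 f(x) = C1 + x^4/12 + 25*x^3/9 + 15*x^2/14 - 5*x/3


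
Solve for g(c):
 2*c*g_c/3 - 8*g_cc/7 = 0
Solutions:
 g(c) = C1 + C2*erfi(sqrt(42)*c/12)


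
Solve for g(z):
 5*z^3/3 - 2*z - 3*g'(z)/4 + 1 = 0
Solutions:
 g(z) = C1 + 5*z^4/9 - 4*z^2/3 + 4*z/3


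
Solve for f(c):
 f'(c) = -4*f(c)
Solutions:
 f(c) = C1*exp(-4*c)


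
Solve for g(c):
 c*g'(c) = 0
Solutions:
 g(c) = C1


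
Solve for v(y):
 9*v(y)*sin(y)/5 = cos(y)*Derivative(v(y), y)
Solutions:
 v(y) = C1/cos(y)^(9/5)


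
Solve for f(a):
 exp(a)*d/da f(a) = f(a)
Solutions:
 f(a) = C1*exp(-exp(-a))


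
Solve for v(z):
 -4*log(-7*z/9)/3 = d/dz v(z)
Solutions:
 v(z) = C1 - 4*z*log(-z)/3 + 4*z*(-log(7) + 1 + 2*log(3))/3


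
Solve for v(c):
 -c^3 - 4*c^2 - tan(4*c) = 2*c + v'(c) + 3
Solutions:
 v(c) = C1 - c^4/4 - 4*c^3/3 - c^2 - 3*c + log(cos(4*c))/4


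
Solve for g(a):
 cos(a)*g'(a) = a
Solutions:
 g(a) = C1 + Integral(a/cos(a), a)


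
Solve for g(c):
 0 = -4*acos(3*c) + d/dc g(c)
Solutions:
 g(c) = C1 + 4*c*acos(3*c) - 4*sqrt(1 - 9*c^2)/3


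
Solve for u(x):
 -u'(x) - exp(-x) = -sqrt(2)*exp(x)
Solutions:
 u(x) = C1 + sqrt(2)*exp(x) + exp(-x)


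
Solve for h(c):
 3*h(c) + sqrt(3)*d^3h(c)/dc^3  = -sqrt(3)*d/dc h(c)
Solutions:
 h(c) = C1*exp(2^(1/3)*sqrt(3)*c*(-2/(9 + sqrt(85))^(1/3) + 2^(1/3)*(9 + sqrt(85))^(1/3))/12)*sin(2^(1/3)*c*(2/(9 + sqrt(85))^(1/3) + 2^(1/3)*(9 + sqrt(85))^(1/3))/4) + C2*exp(2^(1/3)*sqrt(3)*c*(-2/(9 + sqrt(85))^(1/3) + 2^(1/3)*(9 + sqrt(85))^(1/3))/12)*cos(2^(1/3)*c*(2/(9 + sqrt(85))^(1/3) + 2^(1/3)*(9 + sqrt(85))^(1/3))/4) + C3*exp(-2^(1/3)*sqrt(3)*c*(-2/(9 + sqrt(85))^(1/3) + 2^(1/3)*(9 + sqrt(85))^(1/3))/6)


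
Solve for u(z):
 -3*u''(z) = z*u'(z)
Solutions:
 u(z) = C1 + C2*erf(sqrt(6)*z/6)


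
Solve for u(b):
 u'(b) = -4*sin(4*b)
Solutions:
 u(b) = C1 + cos(4*b)


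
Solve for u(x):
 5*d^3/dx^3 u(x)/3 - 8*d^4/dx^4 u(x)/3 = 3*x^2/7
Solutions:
 u(x) = C1 + C2*x + C3*x^2 + C4*exp(5*x/8) + 3*x^5/700 + 6*x^4/175 + 192*x^3/875


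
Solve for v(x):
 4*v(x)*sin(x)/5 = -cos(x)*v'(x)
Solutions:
 v(x) = C1*cos(x)^(4/5)


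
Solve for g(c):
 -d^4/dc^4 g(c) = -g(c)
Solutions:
 g(c) = C1*exp(-c) + C2*exp(c) + C3*sin(c) + C4*cos(c)


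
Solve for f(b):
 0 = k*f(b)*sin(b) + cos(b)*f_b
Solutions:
 f(b) = C1*exp(k*log(cos(b)))


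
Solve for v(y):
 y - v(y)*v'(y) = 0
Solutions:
 v(y) = -sqrt(C1 + y^2)
 v(y) = sqrt(C1 + y^2)


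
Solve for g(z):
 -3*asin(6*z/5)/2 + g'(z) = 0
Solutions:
 g(z) = C1 + 3*z*asin(6*z/5)/2 + sqrt(25 - 36*z^2)/4


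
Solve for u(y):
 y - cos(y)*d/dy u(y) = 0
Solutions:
 u(y) = C1 + Integral(y/cos(y), y)


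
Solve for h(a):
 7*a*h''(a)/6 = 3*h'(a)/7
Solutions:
 h(a) = C1 + C2*a^(67/49)


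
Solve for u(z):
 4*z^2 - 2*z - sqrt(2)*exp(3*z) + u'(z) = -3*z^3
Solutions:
 u(z) = C1 - 3*z^4/4 - 4*z^3/3 + z^2 + sqrt(2)*exp(3*z)/3


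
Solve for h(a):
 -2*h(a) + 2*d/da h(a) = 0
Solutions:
 h(a) = C1*exp(a)


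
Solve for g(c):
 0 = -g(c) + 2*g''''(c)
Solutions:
 g(c) = C1*exp(-2^(3/4)*c/2) + C2*exp(2^(3/4)*c/2) + C3*sin(2^(3/4)*c/2) + C4*cos(2^(3/4)*c/2)


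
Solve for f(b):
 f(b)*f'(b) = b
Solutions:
 f(b) = -sqrt(C1 + b^2)
 f(b) = sqrt(C1 + b^2)


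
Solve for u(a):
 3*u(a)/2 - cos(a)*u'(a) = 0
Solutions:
 u(a) = C1*(sin(a) + 1)^(3/4)/(sin(a) - 1)^(3/4)


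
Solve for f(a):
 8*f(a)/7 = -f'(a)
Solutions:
 f(a) = C1*exp(-8*a/7)


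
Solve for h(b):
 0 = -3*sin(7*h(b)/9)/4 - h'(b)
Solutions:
 3*b/4 + 9*log(cos(7*h(b)/9) - 1)/14 - 9*log(cos(7*h(b)/9) + 1)/14 = C1


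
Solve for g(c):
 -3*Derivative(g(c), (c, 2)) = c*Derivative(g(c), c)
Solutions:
 g(c) = C1 + C2*erf(sqrt(6)*c/6)


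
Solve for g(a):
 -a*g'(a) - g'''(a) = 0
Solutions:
 g(a) = C1 + Integral(C2*airyai(-a) + C3*airybi(-a), a)


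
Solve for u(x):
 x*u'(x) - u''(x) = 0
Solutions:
 u(x) = C1 + C2*erfi(sqrt(2)*x/2)


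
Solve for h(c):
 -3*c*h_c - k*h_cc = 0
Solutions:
 h(c) = C1 + C2*sqrt(k)*erf(sqrt(6)*c*sqrt(1/k)/2)


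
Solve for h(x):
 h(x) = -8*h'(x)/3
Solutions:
 h(x) = C1*exp(-3*x/8)


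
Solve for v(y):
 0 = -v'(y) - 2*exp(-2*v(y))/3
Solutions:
 v(y) = log(-sqrt(C1 - 12*y)) - log(3)
 v(y) = log(C1 - 12*y)/2 - log(3)


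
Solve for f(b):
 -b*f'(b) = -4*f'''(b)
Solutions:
 f(b) = C1 + Integral(C2*airyai(2^(1/3)*b/2) + C3*airybi(2^(1/3)*b/2), b)


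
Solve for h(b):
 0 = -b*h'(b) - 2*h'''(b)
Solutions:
 h(b) = C1 + Integral(C2*airyai(-2^(2/3)*b/2) + C3*airybi(-2^(2/3)*b/2), b)


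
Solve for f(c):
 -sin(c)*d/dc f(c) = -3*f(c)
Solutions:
 f(c) = C1*(cos(c) - 1)^(3/2)/(cos(c) + 1)^(3/2)


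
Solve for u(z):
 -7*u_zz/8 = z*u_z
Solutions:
 u(z) = C1 + C2*erf(2*sqrt(7)*z/7)


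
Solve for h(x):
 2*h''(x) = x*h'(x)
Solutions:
 h(x) = C1 + C2*erfi(x/2)


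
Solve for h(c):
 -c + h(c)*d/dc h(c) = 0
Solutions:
 h(c) = -sqrt(C1 + c^2)
 h(c) = sqrt(C1 + c^2)


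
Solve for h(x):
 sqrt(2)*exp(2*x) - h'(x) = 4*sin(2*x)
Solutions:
 h(x) = C1 + sqrt(2)*exp(2*x)/2 + 2*cos(2*x)


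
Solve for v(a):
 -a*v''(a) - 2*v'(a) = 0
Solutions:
 v(a) = C1 + C2/a


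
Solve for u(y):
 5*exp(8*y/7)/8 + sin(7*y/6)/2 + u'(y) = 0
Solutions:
 u(y) = C1 - 35*exp(8*y/7)/64 + 3*cos(7*y/6)/7


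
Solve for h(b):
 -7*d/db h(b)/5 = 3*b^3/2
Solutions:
 h(b) = C1 - 15*b^4/56


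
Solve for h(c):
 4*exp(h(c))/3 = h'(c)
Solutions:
 h(c) = log(-1/(C1 + 4*c)) + log(3)


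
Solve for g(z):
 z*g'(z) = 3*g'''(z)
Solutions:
 g(z) = C1 + Integral(C2*airyai(3^(2/3)*z/3) + C3*airybi(3^(2/3)*z/3), z)


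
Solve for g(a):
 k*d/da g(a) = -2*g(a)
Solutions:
 g(a) = C1*exp(-2*a/k)


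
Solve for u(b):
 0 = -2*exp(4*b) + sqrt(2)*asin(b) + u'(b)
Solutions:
 u(b) = C1 - sqrt(2)*(b*asin(b) + sqrt(1 - b^2)) + exp(4*b)/2


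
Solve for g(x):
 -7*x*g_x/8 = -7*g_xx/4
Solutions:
 g(x) = C1 + C2*erfi(x/2)


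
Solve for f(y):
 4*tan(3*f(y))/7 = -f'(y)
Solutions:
 f(y) = -asin(C1*exp(-12*y/7))/3 + pi/3
 f(y) = asin(C1*exp(-12*y/7))/3


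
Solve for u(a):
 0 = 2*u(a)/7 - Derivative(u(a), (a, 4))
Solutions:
 u(a) = C1*exp(-2^(1/4)*7^(3/4)*a/7) + C2*exp(2^(1/4)*7^(3/4)*a/7) + C3*sin(2^(1/4)*7^(3/4)*a/7) + C4*cos(2^(1/4)*7^(3/4)*a/7)


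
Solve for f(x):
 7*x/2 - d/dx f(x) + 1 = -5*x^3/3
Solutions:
 f(x) = C1 + 5*x^4/12 + 7*x^2/4 + x


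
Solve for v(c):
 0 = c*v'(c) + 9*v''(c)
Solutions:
 v(c) = C1 + C2*erf(sqrt(2)*c/6)


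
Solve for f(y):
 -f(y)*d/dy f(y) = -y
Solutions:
 f(y) = -sqrt(C1 + y^2)
 f(y) = sqrt(C1 + y^2)


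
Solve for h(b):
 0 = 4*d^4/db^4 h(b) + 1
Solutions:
 h(b) = C1 + C2*b + C3*b^2 + C4*b^3 - b^4/96


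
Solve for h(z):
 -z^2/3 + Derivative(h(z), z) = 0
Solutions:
 h(z) = C1 + z^3/9


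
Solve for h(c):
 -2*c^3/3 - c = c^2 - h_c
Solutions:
 h(c) = C1 + c^4/6 + c^3/3 + c^2/2


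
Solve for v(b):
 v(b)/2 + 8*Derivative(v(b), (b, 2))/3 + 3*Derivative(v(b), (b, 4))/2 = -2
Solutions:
 v(b) = C1*sin(b*sqrt(8 - sqrt(37))/3) + C2*sin(b*sqrt(sqrt(37) + 8)/3) + C3*cos(b*sqrt(8 - sqrt(37))/3) + C4*cos(b*sqrt(sqrt(37) + 8)/3) - 4


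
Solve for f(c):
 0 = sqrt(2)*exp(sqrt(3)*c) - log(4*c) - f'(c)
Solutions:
 f(c) = C1 - c*log(c) + c*(1 - 2*log(2)) + sqrt(6)*exp(sqrt(3)*c)/3


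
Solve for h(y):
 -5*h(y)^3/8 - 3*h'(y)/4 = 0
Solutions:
 h(y) = -sqrt(3)*sqrt(-1/(C1 - 5*y))
 h(y) = sqrt(3)*sqrt(-1/(C1 - 5*y))


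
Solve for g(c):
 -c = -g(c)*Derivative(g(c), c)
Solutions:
 g(c) = -sqrt(C1 + c^2)
 g(c) = sqrt(C1 + c^2)


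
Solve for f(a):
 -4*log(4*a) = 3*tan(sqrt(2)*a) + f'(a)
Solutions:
 f(a) = C1 - 4*a*log(a) - 8*a*log(2) + 4*a + 3*sqrt(2)*log(cos(sqrt(2)*a))/2


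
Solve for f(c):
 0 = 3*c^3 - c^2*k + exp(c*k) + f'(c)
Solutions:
 f(c) = C1 - 3*c^4/4 + c^3*k/3 - exp(c*k)/k


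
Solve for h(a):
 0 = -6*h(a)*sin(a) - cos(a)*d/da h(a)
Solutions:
 h(a) = C1*cos(a)^6


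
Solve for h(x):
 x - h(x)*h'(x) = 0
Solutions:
 h(x) = -sqrt(C1 + x^2)
 h(x) = sqrt(C1 + x^2)


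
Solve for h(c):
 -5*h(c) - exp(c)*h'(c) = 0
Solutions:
 h(c) = C1*exp(5*exp(-c))


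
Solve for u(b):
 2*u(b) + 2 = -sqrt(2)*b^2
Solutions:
 u(b) = -sqrt(2)*b^2/2 - 1


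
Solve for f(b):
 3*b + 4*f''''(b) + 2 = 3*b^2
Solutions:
 f(b) = C1 + C2*b + C3*b^2 + C4*b^3 + b^6/480 - b^5/160 - b^4/48


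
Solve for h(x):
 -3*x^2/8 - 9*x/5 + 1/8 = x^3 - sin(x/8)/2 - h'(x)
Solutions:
 h(x) = C1 + x^4/4 + x^3/8 + 9*x^2/10 - x/8 + 4*cos(x/8)


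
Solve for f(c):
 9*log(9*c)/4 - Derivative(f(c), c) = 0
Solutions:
 f(c) = C1 + 9*c*log(c)/4 - 9*c/4 + 9*c*log(3)/2


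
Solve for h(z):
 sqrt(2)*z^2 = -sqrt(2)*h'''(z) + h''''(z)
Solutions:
 h(z) = C1 + C2*z + C3*z^2 + C4*exp(sqrt(2)*z) - z^5/60 - sqrt(2)*z^4/24 - z^3/6


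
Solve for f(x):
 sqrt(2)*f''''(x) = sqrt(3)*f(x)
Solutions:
 f(x) = C1*exp(-2^(7/8)*3^(1/8)*x/2) + C2*exp(2^(7/8)*3^(1/8)*x/2) + C3*sin(2^(7/8)*3^(1/8)*x/2) + C4*cos(2^(7/8)*3^(1/8)*x/2)


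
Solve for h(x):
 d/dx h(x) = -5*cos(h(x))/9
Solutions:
 5*x/9 - log(sin(h(x)) - 1)/2 + log(sin(h(x)) + 1)/2 = C1


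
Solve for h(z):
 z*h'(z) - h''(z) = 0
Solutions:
 h(z) = C1 + C2*erfi(sqrt(2)*z/2)


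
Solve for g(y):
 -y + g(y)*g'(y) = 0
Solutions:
 g(y) = -sqrt(C1 + y^2)
 g(y) = sqrt(C1 + y^2)


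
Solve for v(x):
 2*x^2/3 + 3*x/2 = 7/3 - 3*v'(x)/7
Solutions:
 v(x) = C1 - 14*x^3/27 - 7*x^2/4 + 49*x/9


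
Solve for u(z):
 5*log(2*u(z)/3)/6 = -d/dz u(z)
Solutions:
 6*Integral(1/(log(_y) - log(3) + log(2)), (_y, u(z)))/5 = C1 - z


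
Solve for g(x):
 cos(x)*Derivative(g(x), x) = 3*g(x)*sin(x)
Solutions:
 g(x) = C1/cos(x)^3


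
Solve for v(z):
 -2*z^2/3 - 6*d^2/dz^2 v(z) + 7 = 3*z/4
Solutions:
 v(z) = C1 + C2*z - z^4/108 - z^3/48 + 7*z^2/12


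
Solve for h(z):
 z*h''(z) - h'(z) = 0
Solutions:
 h(z) = C1 + C2*z^2


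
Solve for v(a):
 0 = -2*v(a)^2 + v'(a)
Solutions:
 v(a) = -1/(C1 + 2*a)


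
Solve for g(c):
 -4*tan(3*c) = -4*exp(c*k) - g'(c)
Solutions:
 g(c) = C1 - 4*Piecewise((exp(c*k)/k, Ne(k, 0)), (c, True)) - 4*log(cos(3*c))/3


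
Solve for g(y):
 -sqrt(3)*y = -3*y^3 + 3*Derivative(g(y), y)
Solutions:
 g(y) = C1 + y^4/4 - sqrt(3)*y^2/6


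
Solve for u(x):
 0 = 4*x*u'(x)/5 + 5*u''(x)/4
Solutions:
 u(x) = C1 + C2*erf(2*sqrt(2)*x/5)


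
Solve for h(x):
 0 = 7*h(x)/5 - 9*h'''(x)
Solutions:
 h(x) = C3*exp(525^(1/3)*x/15) + (C1*sin(175^(1/3)*3^(5/6)*x/30) + C2*cos(175^(1/3)*3^(5/6)*x/30))*exp(-525^(1/3)*x/30)


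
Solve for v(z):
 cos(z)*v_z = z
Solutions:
 v(z) = C1 + Integral(z/cos(z), z)


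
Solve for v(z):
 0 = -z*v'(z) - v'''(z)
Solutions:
 v(z) = C1 + Integral(C2*airyai(-z) + C3*airybi(-z), z)


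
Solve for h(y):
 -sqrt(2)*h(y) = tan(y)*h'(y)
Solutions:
 h(y) = C1/sin(y)^(sqrt(2))


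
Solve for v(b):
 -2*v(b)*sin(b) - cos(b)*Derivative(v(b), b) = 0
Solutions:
 v(b) = C1*cos(b)^2


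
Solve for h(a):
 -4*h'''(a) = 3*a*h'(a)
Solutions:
 h(a) = C1 + Integral(C2*airyai(-6^(1/3)*a/2) + C3*airybi(-6^(1/3)*a/2), a)


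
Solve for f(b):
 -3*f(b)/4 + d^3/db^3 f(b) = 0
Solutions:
 f(b) = C3*exp(6^(1/3)*b/2) + (C1*sin(2^(1/3)*3^(5/6)*b/4) + C2*cos(2^(1/3)*3^(5/6)*b/4))*exp(-6^(1/3)*b/4)


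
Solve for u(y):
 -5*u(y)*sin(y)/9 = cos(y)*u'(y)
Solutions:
 u(y) = C1*cos(y)^(5/9)


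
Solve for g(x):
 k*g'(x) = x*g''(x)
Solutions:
 g(x) = C1 + x^(re(k) + 1)*(C2*sin(log(x)*Abs(im(k))) + C3*cos(log(x)*im(k)))


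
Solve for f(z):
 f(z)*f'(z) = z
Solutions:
 f(z) = -sqrt(C1 + z^2)
 f(z) = sqrt(C1 + z^2)


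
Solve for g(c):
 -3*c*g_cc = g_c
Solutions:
 g(c) = C1 + C2*c^(2/3)


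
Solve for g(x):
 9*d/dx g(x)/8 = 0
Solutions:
 g(x) = C1


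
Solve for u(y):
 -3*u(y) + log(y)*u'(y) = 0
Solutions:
 u(y) = C1*exp(3*li(y))


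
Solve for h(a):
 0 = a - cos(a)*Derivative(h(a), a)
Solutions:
 h(a) = C1 + Integral(a/cos(a), a)


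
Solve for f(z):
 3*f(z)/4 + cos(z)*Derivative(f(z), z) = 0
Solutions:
 f(z) = C1*(sin(z) - 1)^(3/8)/(sin(z) + 1)^(3/8)


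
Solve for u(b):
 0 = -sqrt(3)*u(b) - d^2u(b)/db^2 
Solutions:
 u(b) = C1*sin(3^(1/4)*b) + C2*cos(3^(1/4)*b)


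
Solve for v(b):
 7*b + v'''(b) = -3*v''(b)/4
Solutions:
 v(b) = C1 + C2*b + C3*exp(-3*b/4) - 14*b^3/9 + 56*b^2/9


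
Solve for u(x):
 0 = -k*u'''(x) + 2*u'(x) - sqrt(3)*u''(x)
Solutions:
 u(x) = C1 + C2*exp(x*(sqrt(8*k + 3) - sqrt(3))/(2*k)) + C3*exp(-x*(sqrt(8*k + 3) + sqrt(3))/(2*k))


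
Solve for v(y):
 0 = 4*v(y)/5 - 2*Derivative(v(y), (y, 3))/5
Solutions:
 v(y) = C3*exp(2^(1/3)*y) + (C1*sin(2^(1/3)*sqrt(3)*y/2) + C2*cos(2^(1/3)*sqrt(3)*y/2))*exp(-2^(1/3)*y/2)


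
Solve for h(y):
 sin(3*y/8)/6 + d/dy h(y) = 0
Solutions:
 h(y) = C1 + 4*cos(3*y/8)/9


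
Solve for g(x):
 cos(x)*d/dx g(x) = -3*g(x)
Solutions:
 g(x) = C1*(sin(x) - 1)^(3/2)/(sin(x) + 1)^(3/2)


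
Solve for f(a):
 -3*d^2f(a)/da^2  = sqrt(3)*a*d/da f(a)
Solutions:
 f(a) = C1 + C2*erf(sqrt(2)*3^(3/4)*a/6)


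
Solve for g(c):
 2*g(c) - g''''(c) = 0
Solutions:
 g(c) = C1*exp(-2^(1/4)*c) + C2*exp(2^(1/4)*c) + C3*sin(2^(1/4)*c) + C4*cos(2^(1/4)*c)


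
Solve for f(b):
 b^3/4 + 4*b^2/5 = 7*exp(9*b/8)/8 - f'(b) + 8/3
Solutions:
 f(b) = C1 - b^4/16 - 4*b^3/15 + 8*b/3 + 7*exp(9*b/8)/9


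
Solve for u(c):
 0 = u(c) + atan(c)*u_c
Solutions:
 u(c) = C1*exp(-Integral(1/atan(c), c))


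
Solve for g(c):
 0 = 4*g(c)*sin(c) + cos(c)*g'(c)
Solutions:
 g(c) = C1*cos(c)^4


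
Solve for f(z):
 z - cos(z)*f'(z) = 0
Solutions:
 f(z) = C1 + Integral(z/cos(z), z)


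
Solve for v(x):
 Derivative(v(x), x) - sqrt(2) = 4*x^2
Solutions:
 v(x) = C1 + 4*x^3/3 + sqrt(2)*x


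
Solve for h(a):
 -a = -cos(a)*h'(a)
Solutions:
 h(a) = C1 + Integral(a/cos(a), a)


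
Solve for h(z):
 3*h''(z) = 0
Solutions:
 h(z) = C1 + C2*z


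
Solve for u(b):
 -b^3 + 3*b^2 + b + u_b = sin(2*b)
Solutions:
 u(b) = C1 + b^4/4 - b^3 - b^2/2 - cos(2*b)/2


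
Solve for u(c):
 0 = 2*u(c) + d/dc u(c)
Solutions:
 u(c) = C1*exp(-2*c)


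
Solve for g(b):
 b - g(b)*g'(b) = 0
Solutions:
 g(b) = -sqrt(C1 + b^2)
 g(b) = sqrt(C1 + b^2)


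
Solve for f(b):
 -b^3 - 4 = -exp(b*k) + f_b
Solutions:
 f(b) = C1 - b^4/4 - 4*b + exp(b*k)/k


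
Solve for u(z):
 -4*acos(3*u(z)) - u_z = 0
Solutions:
 Integral(1/acos(3*_y), (_y, u(z))) = C1 - 4*z


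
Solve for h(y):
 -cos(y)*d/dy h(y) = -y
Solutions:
 h(y) = C1 + Integral(y/cos(y), y)


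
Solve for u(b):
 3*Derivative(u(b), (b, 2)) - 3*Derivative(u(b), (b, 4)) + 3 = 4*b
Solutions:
 u(b) = C1 + C2*b + C3*exp(-b) + C4*exp(b) + 2*b^3/9 - b^2/2


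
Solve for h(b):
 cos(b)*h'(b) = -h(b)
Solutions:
 h(b) = C1*sqrt(sin(b) - 1)/sqrt(sin(b) + 1)


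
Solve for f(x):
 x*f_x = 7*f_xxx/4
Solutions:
 f(x) = C1 + Integral(C2*airyai(14^(2/3)*x/7) + C3*airybi(14^(2/3)*x/7), x)


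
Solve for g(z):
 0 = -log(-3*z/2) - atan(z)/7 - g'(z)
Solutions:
 g(z) = C1 - z*log(-z) - z*atan(z)/7 - z*log(3) + z*log(2) + z + log(z^2 + 1)/14


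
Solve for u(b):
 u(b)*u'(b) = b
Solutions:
 u(b) = -sqrt(C1 + b^2)
 u(b) = sqrt(C1 + b^2)


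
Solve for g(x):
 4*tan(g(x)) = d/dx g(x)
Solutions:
 g(x) = pi - asin(C1*exp(4*x))
 g(x) = asin(C1*exp(4*x))


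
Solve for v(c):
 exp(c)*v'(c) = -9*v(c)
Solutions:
 v(c) = C1*exp(9*exp(-c))


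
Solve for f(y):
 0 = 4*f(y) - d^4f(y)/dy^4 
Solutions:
 f(y) = C1*exp(-sqrt(2)*y) + C2*exp(sqrt(2)*y) + C3*sin(sqrt(2)*y) + C4*cos(sqrt(2)*y)


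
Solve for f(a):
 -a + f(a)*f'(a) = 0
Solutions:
 f(a) = -sqrt(C1 + a^2)
 f(a) = sqrt(C1 + a^2)


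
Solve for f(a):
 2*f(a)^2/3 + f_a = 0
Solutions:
 f(a) = 3/(C1 + 2*a)


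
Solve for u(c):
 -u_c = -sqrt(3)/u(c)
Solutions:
 u(c) = -sqrt(C1 + 2*sqrt(3)*c)
 u(c) = sqrt(C1 + 2*sqrt(3)*c)


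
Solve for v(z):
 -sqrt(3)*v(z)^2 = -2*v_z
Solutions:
 v(z) = -2/(C1 + sqrt(3)*z)


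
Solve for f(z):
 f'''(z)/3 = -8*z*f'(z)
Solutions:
 f(z) = C1 + Integral(C2*airyai(-2*3^(1/3)*z) + C3*airybi(-2*3^(1/3)*z), z)


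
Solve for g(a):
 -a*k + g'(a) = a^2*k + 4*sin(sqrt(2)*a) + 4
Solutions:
 g(a) = C1 + a^3*k/3 + a^2*k/2 + 4*a - 2*sqrt(2)*cos(sqrt(2)*a)


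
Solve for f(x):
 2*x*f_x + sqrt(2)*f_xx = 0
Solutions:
 f(x) = C1 + C2*erf(2^(3/4)*x/2)


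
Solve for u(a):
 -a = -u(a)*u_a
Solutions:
 u(a) = -sqrt(C1 + a^2)
 u(a) = sqrt(C1 + a^2)


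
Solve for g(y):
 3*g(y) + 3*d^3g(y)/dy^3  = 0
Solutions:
 g(y) = C3*exp(-y) + (C1*sin(sqrt(3)*y/2) + C2*cos(sqrt(3)*y/2))*exp(y/2)


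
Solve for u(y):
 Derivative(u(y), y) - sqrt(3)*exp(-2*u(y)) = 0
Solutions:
 u(y) = log(-sqrt(C1 + 2*sqrt(3)*y))
 u(y) = log(C1 + 2*sqrt(3)*y)/2


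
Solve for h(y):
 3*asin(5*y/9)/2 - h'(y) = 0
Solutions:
 h(y) = C1 + 3*y*asin(5*y/9)/2 + 3*sqrt(81 - 25*y^2)/10


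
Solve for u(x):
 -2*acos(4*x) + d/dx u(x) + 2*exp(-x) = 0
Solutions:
 u(x) = C1 + 2*x*acos(4*x) - sqrt(1 - 16*x^2)/2 + 2*exp(-x)


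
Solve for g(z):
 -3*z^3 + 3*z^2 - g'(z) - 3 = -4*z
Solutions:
 g(z) = C1 - 3*z^4/4 + z^3 + 2*z^2 - 3*z


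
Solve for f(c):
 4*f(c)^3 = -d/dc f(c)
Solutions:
 f(c) = -sqrt(2)*sqrt(-1/(C1 - 4*c))/2
 f(c) = sqrt(2)*sqrt(-1/(C1 - 4*c))/2


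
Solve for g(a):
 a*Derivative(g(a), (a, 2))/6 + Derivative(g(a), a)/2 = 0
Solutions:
 g(a) = C1 + C2/a^2


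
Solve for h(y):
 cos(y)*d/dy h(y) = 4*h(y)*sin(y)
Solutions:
 h(y) = C1/cos(y)^4


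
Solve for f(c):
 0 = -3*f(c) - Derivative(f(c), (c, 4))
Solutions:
 f(c) = (C1*sin(sqrt(2)*3^(1/4)*c/2) + C2*cos(sqrt(2)*3^(1/4)*c/2))*exp(-sqrt(2)*3^(1/4)*c/2) + (C3*sin(sqrt(2)*3^(1/4)*c/2) + C4*cos(sqrt(2)*3^(1/4)*c/2))*exp(sqrt(2)*3^(1/4)*c/2)


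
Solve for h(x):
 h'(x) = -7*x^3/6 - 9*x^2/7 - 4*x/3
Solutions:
 h(x) = C1 - 7*x^4/24 - 3*x^3/7 - 2*x^2/3


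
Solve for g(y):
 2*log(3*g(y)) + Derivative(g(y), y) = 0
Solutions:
 Integral(1/(log(_y) + log(3)), (_y, g(y)))/2 = C1 - y


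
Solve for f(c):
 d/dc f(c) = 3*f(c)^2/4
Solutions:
 f(c) = -4/(C1 + 3*c)


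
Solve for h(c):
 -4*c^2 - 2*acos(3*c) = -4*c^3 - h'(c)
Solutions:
 h(c) = C1 - c^4 + 4*c^3/3 + 2*c*acos(3*c) - 2*sqrt(1 - 9*c^2)/3


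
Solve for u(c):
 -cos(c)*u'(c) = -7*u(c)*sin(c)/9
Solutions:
 u(c) = C1/cos(c)^(7/9)


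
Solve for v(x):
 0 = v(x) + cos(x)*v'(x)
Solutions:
 v(x) = C1*sqrt(sin(x) - 1)/sqrt(sin(x) + 1)


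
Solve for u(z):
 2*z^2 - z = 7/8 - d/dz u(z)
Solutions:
 u(z) = C1 - 2*z^3/3 + z^2/2 + 7*z/8


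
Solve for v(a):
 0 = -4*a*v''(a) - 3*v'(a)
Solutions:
 v(a) = C1 + C2*a^(1/4)


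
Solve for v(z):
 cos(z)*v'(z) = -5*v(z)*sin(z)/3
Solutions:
 v(z) = C1*cos(z)^(5/3)


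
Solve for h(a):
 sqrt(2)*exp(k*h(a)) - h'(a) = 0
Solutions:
 h(a) = Piecewise((log(-1/(C1*k + sqrt(2)*a*k))/k, Ne(k, 0)), (nan, True))
 h(a) = Piecewise((C1 + sqrt(2)*a, Eq(k, 0)), (nan, True))


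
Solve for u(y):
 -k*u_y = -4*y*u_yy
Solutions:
 u(y) = C1 + y^(re(k)/4 + 1)*(C2*sin(log(y)*Abs(im(k))/4) + C3*cos(log(y)*im(k)/4))


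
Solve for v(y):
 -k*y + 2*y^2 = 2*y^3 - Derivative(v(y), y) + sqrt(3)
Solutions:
 v(y) = C1 + k*y^2/2 + y^4/2 - 2*y^3/3 + sqrt(3)*y


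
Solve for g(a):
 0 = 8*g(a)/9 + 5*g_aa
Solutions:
 g(a) = C1*sin(2*sqrt(10)*a/15) + C2*cos(2*sqrt(10)*a/15)


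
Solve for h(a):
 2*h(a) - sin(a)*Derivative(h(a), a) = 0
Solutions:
 h(a) = C1*(cos(a) - 1)/(cos(a) + 1)


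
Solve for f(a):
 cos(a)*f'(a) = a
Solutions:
 f(a) = C1 + Integral(a/cos(a), a)


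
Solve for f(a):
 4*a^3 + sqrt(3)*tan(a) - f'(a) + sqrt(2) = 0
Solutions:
 f(a) = C1 + a^4 + sqrt(2)*a - sqrt(3)*log(cos(a))


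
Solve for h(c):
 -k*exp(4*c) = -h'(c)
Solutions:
 h(c) = C1 + k*exp(4*c)/4


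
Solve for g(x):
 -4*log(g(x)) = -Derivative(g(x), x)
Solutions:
 li(g(x)) = C1 + 4*x


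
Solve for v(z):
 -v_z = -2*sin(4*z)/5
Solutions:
 v(z) = C1 - cos(4*z)/10


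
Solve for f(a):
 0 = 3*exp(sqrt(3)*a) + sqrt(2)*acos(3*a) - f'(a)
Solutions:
 f(a) = C1 + sqrt(2)*(a*acos(3*a) - sqrt(1 - 9*a^2)/3) + sqrt(3)*exp(sqrt(3)*a)


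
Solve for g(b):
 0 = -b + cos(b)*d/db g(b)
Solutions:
 g(b) = C1 + Integral(b/cos(b), b)


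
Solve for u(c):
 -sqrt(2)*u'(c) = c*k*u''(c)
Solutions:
 u(c) = C1 + c^(((re(k) - sqrt(2))*re(k) + im(k)^2)/(re(k)^2 + im(k)^2))*(C2*sin(sqrt(2)*log(c)*Abs(im(k))/(re(k)^2 + im(k)^2)) + C3*cos(sqrt(2)*log(c)*im(k)/(re(k)^2 + im(k)^2)))


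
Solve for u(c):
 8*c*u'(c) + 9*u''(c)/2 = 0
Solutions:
 u(c) = C1 + C2*erf(2*sqrt(2)*c/3)


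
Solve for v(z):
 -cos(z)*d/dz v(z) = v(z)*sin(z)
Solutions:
 v(z) = C1*cos(z)


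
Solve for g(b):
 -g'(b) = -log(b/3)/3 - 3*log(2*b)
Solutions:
 g(b) = C1 + 10*b*log(b)/3 - 10*b/3 - b*log(3)/3 + 3*b*log(2)


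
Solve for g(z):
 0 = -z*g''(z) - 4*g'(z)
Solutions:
 g(z) = C1 + C2/z^3


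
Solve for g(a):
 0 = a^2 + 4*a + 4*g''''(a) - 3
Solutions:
 g(a) = C1 + C2*a + C3*a^2 + C4*a^3 - a^6/1440 - a^5/120 + a^4/32


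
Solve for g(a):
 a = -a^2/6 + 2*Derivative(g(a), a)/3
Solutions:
 g(a) = C1 + a^3/12 + 3*a^2/4


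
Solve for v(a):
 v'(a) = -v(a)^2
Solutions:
 v(a) = 1/(C1 + a)


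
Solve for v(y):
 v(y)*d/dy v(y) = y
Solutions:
 v(y) = -sqrt(C1 + y^2)
 v(y) = sqrt(C1 + y^2)


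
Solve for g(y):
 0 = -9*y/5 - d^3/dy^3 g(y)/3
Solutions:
 g(y) = C1 + C2*y + C3*y^2 - 9*y^4/40


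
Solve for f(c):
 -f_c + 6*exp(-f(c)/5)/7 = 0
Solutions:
 f(c) = 5*log(C1 + 6*c/35)


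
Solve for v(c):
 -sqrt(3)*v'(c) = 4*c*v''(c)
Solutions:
 v(c) = C1 + C2*c^(1 - sqrt(3)/4)


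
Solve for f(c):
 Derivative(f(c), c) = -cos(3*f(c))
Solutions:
 f(c) = -asin((C1 + exp(6*c))/(C1 - exp(6*c)))/3 + pi/3
 f(c) = asin((C1 + exp(6*c))/(C1 - exp(6*c)))/3


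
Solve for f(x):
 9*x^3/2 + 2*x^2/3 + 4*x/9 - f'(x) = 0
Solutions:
 f(x) = C1 + 9*x^4/8 + 2*x^3/9 + 2*x^2/9


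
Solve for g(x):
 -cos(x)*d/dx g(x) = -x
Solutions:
 g(x) = C1 + Integral(x/cos(x), x)


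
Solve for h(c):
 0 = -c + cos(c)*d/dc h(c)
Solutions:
 h(c) = C1 + Integral(c/cos(c), c)


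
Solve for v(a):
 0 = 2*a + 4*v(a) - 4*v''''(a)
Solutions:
 v(a) = C1*exp(-a) + C2*exp(a) + C3*sin(a) + C4*cos(a) - a/2


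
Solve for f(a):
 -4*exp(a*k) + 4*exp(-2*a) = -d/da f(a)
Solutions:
 f(a) = C1 + 2*exp(-2*a) + 4*exp(a*k)/k


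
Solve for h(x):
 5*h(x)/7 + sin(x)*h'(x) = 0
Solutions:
 h(x) = C1*(cos(x) + 1)^(5/14)/(cos(x) - 1)^(5/14)


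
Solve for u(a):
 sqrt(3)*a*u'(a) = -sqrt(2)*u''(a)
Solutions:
 u(a) = C1 + C2*erf(6^(1/4)*a/2)


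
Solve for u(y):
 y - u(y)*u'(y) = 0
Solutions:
 u(y) = -sqrt(C1 + y^2)
 u(y) = sqrt(C1 + y^2)


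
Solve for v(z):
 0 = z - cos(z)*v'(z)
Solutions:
 v(z) = C1 + Integral(z/cos(z), z)


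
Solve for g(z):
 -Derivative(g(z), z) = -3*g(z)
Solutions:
 g(z) = C1*exp(3*z)


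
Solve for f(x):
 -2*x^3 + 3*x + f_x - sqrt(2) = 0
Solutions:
 f(x) = C1 + x^4/2 - 3*x^2/2 + sqrt(2)*x


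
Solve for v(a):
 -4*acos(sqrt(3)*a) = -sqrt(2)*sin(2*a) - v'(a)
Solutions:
 v(a) = C1 + 4*a*acos(sqrt(3)*a) - 4*sqrt(3)*sqrt(1 - 3*a^2)/3 + sqrt(2)*cos(2*a)/2


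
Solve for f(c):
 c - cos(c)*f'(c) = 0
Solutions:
 f(c) = C1 + Integral(c/cos(c), c)


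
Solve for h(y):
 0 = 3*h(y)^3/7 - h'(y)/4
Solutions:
 h(y) = -sqrt(14)*sqrt(-1/(C1 + 12*y))/2
 h(y) = sqrt(14)*sqrt(-1/(C1 + 12*y))/2


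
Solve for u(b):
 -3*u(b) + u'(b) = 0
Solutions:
 u(b) = C1*exp(3*b)


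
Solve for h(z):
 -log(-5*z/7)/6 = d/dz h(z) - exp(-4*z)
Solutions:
 h(z) = C1 - z*log(-z)/6 + z*(-log(5) + 1 + log(7))/6 - exp(-4*z)/4


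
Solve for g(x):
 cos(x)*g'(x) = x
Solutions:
 g(x) = C1 + Integral(x/cos(x), x)


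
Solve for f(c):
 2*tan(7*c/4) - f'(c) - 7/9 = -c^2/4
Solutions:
 f(c) = C1 + c^3/12 - 7*c/9 - 8*log(cos(7*c/4))/7


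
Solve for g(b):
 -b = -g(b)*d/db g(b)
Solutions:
 g(b) = -sqrt(C1 + b^2)
 g(b) = sqrt(C1 + b^2)


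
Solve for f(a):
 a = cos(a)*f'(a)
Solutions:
 f(a) = C1 + Integral(a/cos(a), a)


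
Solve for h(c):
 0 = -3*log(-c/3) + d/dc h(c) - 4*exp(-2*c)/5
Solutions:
 h(c) = C1 + 3*c*log(-c) + 3*c*(-log(3) - 1) - 2*exp(-2*c)/5


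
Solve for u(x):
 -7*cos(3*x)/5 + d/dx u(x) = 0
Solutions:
 u(x) = C1 + 7*sin(3*x)/15


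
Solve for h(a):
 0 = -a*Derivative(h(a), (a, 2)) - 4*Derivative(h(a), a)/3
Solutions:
 h(a) = C1 + C2/a^(1/3)


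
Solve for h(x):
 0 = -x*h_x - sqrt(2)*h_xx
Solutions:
 h(x) = C1 + C2*erf(2^(1/4)*x/2)


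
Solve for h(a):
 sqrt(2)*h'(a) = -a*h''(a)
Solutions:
 h(a) = C1 + C2*a^(1 - sqrt(2))


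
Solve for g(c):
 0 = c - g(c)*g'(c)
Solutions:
 g(c) = -sqrt(C1 + c^2)
 g(c) = sqrt(C1 + c^2)


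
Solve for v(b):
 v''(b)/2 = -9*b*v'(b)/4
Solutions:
 v(b) = C1 + C2*erf(3*b/2)


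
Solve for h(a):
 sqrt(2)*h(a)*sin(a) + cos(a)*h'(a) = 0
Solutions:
 h(a) = C1*cos(a)^(sqrt(2))


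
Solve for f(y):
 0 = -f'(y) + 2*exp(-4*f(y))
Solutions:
 f(y) = log(-I*(C1 + 8*y)^(1/4))
 f(y) = log(I*(C1 + 8*y)^(1/4))
 f(y) = log(-(C1 + 8*y)^(1/4))
 f(y) = log(C1 + 8*y)/4


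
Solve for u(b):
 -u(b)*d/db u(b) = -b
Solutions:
 u(b) = -sqrt(C1 + b^2)
 u(b) = sqrt(C1 + b^2)


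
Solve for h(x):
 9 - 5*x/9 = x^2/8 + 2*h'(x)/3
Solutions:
 h(x) = C1 - x^3/16 - 5*x^2/12 + 27*x/2


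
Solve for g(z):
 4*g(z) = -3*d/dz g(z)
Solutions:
 g(z) = C1*exp(-4*z/3)


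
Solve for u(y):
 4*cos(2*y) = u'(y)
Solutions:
 u(y) = C1 + 2*sin(2*y)


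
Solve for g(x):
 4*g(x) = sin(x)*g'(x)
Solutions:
 g(x) = C1*(cos(x)^2 - 2*cos(x) + 1)/(cos(x)^2 + 2*cos(x) + 1)


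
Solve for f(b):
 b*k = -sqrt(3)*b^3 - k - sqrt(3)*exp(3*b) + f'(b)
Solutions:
 f(b) = C1 + sqrt(3)*b^4/4 + b^2*k/2 + b*k + sqrt(3)*exp(3*b)/3


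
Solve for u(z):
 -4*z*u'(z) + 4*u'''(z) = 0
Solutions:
 u(z) = C1 + Integral(C2*airyai(z) + C3*airybi(z), z)


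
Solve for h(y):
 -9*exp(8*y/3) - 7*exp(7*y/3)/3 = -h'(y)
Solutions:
 h(y) = C1 + 27*exp(8*y/3)/8 + exp(7*y/3)


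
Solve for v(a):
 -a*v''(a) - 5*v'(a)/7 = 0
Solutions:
 v(a) = C1 + C2*a^(2/7)


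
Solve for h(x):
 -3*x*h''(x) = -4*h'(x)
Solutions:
 h(x) = C1 + C2*x^(7/3)


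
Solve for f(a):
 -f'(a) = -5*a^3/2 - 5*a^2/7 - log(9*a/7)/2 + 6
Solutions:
 f(a) = C1 + 5*a^4/8 + 5*a^3/21 + a*log(a)/2 - 13*a/2 - a*log(7)/2 + a*log(3)


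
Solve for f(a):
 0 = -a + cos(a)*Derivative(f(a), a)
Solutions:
 f(a) = C1 + Integral(a/cos(a), a)


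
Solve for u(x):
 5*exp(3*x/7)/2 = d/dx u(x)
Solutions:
 u(x) = C1 + 35*exp(3*x/7)/6


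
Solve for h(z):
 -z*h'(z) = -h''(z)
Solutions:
 h(z) = C1 + C2*erfi(sqrt(2)*z/2)


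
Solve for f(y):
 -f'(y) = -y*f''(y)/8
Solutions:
 f(y) = C1 + C2*y^9


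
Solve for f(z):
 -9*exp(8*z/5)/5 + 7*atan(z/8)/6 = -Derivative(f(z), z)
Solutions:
 f(z) = C1 - 7*z*atan(z/8)/6 + 9*exp(8*z/5)/8 + 14*log(z^2 + 64)/3


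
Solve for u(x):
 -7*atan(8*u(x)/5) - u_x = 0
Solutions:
 Integral(1/atan(8*_y/5), (_y, u(x))) = C1 - 7*x


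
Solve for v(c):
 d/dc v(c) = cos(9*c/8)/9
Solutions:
 v(c) = C1 + 8*sin(9*c/8)/81


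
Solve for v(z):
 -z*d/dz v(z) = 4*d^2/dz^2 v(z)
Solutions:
 v(z) = C1 + C2*erf(sqrt(2)*z/4)


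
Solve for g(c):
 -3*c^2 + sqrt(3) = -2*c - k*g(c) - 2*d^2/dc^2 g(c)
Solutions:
 g(c) = C1*exp(-sqrt(2)*c*sqrt(-k)/2) + C2*exp(sqrt(2)*c*sqrt(-k)/2) + 3*c^2/k - 2*c/k - sqrt(3)/k - 12/k^2
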